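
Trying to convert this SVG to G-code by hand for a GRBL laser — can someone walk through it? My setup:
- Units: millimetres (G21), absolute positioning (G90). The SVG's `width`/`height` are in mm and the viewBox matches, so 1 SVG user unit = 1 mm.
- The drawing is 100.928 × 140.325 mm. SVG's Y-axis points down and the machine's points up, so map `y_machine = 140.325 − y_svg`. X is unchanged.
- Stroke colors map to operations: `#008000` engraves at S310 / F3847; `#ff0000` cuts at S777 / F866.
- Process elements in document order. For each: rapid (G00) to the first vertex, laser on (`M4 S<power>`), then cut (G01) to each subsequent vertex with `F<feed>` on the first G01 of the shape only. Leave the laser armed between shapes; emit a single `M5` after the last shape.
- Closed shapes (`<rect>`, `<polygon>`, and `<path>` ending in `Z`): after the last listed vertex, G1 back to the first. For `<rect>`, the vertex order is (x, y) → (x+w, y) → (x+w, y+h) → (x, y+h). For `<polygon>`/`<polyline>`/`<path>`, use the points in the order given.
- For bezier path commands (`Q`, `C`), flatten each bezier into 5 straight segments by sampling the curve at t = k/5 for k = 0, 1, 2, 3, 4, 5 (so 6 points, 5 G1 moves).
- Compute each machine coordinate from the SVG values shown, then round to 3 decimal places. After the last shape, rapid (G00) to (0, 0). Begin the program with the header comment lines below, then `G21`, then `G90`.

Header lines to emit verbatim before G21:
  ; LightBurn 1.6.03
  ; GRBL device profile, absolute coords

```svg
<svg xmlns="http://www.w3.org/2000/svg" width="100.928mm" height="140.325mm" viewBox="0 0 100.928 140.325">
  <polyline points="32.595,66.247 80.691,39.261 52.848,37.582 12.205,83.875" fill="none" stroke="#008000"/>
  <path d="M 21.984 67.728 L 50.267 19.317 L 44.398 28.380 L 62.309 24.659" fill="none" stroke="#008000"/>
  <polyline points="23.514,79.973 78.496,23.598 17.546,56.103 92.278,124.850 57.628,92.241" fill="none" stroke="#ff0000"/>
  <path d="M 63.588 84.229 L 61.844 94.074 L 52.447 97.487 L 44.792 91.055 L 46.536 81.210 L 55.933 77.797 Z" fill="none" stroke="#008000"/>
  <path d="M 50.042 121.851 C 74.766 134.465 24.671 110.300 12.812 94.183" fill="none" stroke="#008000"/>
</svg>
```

; LightBurn 1.6.03
; GRBL device profile, absolute coords
G21
G90
G00 X32.595 Y74.078
M4 S310
G01 X80.691 Y101.064 F3847
G01 X52.848 Y102.743
G01 X12.205 Y56.450
G00 X21.984 Y72.597
M4 S310
G01 X50.267 Y121.008 F3847
G01 X44.398 Y111.945
G01 X62.309 Y115.666
G00 X23.514 Y60.352
M4 S777
G01 X78.496 Y116.727 F866
G01 X17.546 Y84.222
G01 X92.278 Y15.475
G01 X57.628 Y48.084
G00 X63.588 Y56.096
M4 S310
G01 X61.844 Y46.251 F3847
G01 X52.447 Y42.838
G01 X44.792 Y49.270
G01 X46.536 Y59.115
G01 X55.933 Y62.528
G01 X63.588 Y56.096
G00 X50.042 Y18.474
M4 S310
G01 X56.803 Y14.960 F3847
G01 X51.033 Y18.122
G01 X38.161 Y25.807
G01 X23.611 Y35.865
G01 X12.812 Y46.142
M5
G00 X0.000 Y0.000

1 u = 1 mm; y_m = 140.325 − y.

[1] `<polyline>` open polyline, #008000→engrave S310 F3847: (32.595,74.078) → (80.691,101.064) → (52.848,102.743) → (12.205,56.450)

[2] `<path>` open polyline, #008000→engrave S310 F3847: (21.984,72.597) → (50.267,121.008) → (44.398,111.945) → (62.309,115.666)

[3] `<polyline>` open polyline, #ff0000→cut S777 F866: (23.514,60.352) → (78.496,116.727) → (17.546,84.222) → (92.278,15.475) → (57.628,48.084)

[4] `<path>` regular polygon, #008000→engrave S310 F3847: (63.588,56.096) → (61.844,46.251) → (52.447,42.838) → (44.792,49.270) → (46.536,59.115) → (55.933,62.528) → (63.588,56.096) (closed)

[5] `<path>` cubic bezier, #008000→engrave S310 F3847: (50.042,18.474) → (56.803,14.960) → (51.033,18.122) → (38.161,25.807) → (23.611,35.865) → (12.812,46.142)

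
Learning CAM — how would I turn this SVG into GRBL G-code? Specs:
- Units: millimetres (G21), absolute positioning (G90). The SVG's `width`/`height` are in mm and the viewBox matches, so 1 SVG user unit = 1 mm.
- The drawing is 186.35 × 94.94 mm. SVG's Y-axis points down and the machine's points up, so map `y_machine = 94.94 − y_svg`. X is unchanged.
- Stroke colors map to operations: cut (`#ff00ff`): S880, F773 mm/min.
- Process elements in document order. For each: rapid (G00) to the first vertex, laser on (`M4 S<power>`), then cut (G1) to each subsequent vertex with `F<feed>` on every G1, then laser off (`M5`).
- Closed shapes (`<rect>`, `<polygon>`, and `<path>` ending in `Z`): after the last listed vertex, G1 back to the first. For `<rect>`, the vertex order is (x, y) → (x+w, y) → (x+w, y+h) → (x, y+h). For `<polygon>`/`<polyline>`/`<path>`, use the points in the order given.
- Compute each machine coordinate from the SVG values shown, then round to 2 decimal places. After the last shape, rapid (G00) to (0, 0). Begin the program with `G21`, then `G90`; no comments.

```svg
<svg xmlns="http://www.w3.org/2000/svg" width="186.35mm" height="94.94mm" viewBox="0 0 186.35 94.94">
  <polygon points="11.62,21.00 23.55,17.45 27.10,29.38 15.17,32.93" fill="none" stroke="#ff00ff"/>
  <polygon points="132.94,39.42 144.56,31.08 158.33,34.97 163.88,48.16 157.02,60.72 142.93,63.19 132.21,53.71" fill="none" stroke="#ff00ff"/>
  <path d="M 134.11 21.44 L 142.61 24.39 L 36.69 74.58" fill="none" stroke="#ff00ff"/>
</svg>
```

1 u = 1 mm; y_m = 94.94 − y.

[1] `<polygon>` regular polygon, #ff00ff→cut S880 F773: (11.62,73.94) → (23.55,77.49) → (27.10,65.56) → (15.17,62.01) → (11.62,73.94) (closed)

[2] `<polygon>` regular polygon, #ff00ff→cut S880 F773: (132.94,55.52) → (144.56,63.86) → (158.33,59.97) → (163.88,46.78) → (157.02,34.22) → (142.93,31.75) → (132.21,41.23) → (132.94,55.52) (closed)

[3] `<path>` open polyline, #ff00ff→cut S880 F773: (134.11,73.50) → (142.61,70.55) → (36.69,20.36)

G21
G90
G00 X11.62 Y73.94
M4 S880
G1 X23.55 Y77.49 F773
G1 X27.10 Y65.56 F773
G1 X15.17 Y62.01 F773
G1 X11.62 Y73.94 F773
M5
G00 X132.94 Y55.52
M4 S880
G1 X144.56 Y63.86 F773
G1 X158.33 Y59.97 F773
G1 X163.88 Y46.78 F773
G1 X157.02 Y34.22 F773
G1 X142.93 Y31.75 F773
G1 X132.21 Y41.23 F773
G1 X132.94 Y55.52 F773
M5
G00 X134.11 Y73.50
M4 S880
G1 X142.61 Y70.55 F773
G1 X36.69 Y20.36 F773
M5
G00 X0.00 Y0.00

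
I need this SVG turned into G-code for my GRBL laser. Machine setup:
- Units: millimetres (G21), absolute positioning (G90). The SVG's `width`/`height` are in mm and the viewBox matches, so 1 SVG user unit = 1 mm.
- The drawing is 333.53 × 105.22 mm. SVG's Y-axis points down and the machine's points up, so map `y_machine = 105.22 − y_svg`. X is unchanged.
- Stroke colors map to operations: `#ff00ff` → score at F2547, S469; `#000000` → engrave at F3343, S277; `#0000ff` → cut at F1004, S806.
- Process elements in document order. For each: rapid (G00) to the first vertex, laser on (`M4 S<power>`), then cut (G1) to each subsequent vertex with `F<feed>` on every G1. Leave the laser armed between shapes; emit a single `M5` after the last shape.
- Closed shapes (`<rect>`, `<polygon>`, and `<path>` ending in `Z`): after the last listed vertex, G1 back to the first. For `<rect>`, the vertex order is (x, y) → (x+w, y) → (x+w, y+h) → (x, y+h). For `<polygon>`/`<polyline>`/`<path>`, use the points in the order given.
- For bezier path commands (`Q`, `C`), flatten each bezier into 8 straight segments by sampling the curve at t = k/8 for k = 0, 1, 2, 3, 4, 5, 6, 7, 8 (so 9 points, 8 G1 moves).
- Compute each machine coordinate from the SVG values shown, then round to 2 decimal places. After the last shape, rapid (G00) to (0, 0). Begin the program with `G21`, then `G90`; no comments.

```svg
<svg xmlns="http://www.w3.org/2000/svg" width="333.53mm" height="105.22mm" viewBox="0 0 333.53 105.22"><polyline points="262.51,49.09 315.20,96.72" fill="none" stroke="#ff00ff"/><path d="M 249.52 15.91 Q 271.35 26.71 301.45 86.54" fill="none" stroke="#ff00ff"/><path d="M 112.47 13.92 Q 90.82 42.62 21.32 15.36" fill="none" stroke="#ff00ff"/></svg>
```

G21
G90
G00 X262.51 Y56.13
M4 S469
G1 X315.20 Y8.50 F2547
G00 X249.52 Y89.31
M4 S469
G1 X255.11 Y85.84 F2547
G1 X260.95 Y80.85 F2547
G1 X267.06 Y74.32 F2547
G1 X273.42 Y66.25 F2547
G1 X280.04 Y56.66 F2547
G1 X286.92 Y45.53 F2547
G1 X294.05 Y32.87 F2547
G1 X301.45 Y18.68 F2547
G00 X112.47 Y91.30
M4 S469
G1 X106.31 Y85.00 F2547
G1 X98.65 Y80.45 F2547
G1 X89.50 Y77.64 F2547
G1 X78.86 Y76.59 F2547
G1 X66.72 Y77.28 F2547
G1 X53.08 Y79.73 F2547
G1 X37.95 Y83.92 F2547
G1 X21.32 Y89.86 F2547
M5
G00 X0.00 Y0.00

Since the viewBox matches the mm dimensions, user units are millimetres directly. The only transform is the Y-flip y_m = 105.22 − y_svg.

Shape 1 is a line segment drawn with `<polyline>`. Its stroke #ff00ff means score at S469, F2547. After flipping Y the toolpath is (262.51,56.13) → (315.20,8.50).

Shape 2 is a quadratic bezier drawn with `<path>`. Its stroke #ff00ff means score at S469, F2547. After flipping Y the toolpath is (249.52,89.31) → (255.11,85.84) → (260.95,80.85) → (267.06,74.32) → (273.42,66.25) → (280.04,56.66) → (286.92,45.53) → (294.05,32.87) → (301.45,18.68).

Shape 3 is a quadratic bezier drawn with `<path>`. Its stroke #ff00ff means score at S469, F2547. After flipping Y the toolpath is (112.47,91.30) → (106.31,85.00) → (98.65,80.45) → (89.50,77.64) → (78.86,76.59) → (66.72,77.28) → (53.08,79.73) → (37.95,83.92) → (21.32,89.86).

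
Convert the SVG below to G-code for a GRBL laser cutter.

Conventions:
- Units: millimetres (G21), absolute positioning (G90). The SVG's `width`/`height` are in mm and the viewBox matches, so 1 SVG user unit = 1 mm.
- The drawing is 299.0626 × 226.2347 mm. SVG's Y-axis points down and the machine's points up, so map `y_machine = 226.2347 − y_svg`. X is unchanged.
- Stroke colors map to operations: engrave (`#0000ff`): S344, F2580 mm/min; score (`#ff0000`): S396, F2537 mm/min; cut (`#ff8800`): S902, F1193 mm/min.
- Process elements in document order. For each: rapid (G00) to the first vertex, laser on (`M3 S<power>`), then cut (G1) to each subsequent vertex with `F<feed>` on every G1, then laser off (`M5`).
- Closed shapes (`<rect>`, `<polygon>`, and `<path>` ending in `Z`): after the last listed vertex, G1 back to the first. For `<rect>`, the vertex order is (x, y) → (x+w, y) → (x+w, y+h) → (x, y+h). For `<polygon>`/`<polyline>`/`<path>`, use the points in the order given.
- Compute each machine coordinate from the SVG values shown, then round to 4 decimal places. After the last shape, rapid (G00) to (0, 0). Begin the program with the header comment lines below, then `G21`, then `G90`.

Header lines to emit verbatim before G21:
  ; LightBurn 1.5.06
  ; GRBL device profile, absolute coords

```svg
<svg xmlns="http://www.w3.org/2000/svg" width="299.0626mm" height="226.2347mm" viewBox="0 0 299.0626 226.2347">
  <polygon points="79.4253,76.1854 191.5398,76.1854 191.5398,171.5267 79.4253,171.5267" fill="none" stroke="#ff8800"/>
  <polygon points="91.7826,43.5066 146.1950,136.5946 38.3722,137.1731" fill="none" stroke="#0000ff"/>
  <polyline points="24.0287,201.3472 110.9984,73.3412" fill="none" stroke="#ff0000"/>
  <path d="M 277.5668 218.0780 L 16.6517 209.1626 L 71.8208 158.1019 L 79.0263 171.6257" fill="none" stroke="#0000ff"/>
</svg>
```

Since the viewBox matches the mm dimensions, user units are millimetres directly. The only transform is the Y-flip y_m = 226.2347 − y_svg.

Shape 1 is a rectangle drawn with `<polygon>`. Its stroke #ff8800 means cut at S902, F1193. After flipping Y the toolpath is (79.4253,150.0493) → (191.5398,150.0493) → (191.5398,54.7080) → (79.4253,54.7080) → (79.4253,150.0493), returning to the start.

Shape 2 is a regular polygon drawn with `<polygon>`. Its stroke #0000ff means engrave at S344, F2580. After flipping Y the toolpath is (91.7826,182.7281) → (146.1950,89.6401) → (38.3722,89.0616) → (91.7826,182.7281), returning to the start.

Shape 3 is a line segment drawn with `<polyline>`. Its stroke #ff0000 means score at S396, F2537. After flipping Y the toolpath is (24.0287,24.8875) → (110.9984,152.8935).

Shape 4 is a open polyline drawn with `<path>`. Its stroke #0000ff means engrave at S344, F2580. After flipping Y the toolpath is (277.5668,8.1567) → (16.6517,17.0721) → (71.8208,68.1328) → (79.0263,54.6090).

; LightBurn 1.5.06
; GRBL device profile, absolute coords
G21
G90
G00 X79.4253 Y150.0493
M3 S902
G1 X191.5398 Y150.0493 F1193
G1 X191.5398 Y54.7080 F1193
G1 X79.4253 Y54.7080 F1193
G1 X79.4253 Y150.0493 F1193
M5
G00 X91.7826 Y182.7281
M3 S344
G1 X146.1950 Y89.6401 F2580
G1 X38.3722 Y89.0616 F2580
G1 X91.7826 Y182.7281 F2580
M5
G00 X24.0287 Y24.8875
M3 S396
G1 X110.9984 Y152.8935 F2537
M5
G00 X277.5668 Y8.1567
M3 S344
G1 X16.6517 Y17.0721 F2580
G1 X71.8208 Y68.1328 F2580
G1 X79.0263 Y54.6090 F2580
M5
G00 X0.0000 Y0.0000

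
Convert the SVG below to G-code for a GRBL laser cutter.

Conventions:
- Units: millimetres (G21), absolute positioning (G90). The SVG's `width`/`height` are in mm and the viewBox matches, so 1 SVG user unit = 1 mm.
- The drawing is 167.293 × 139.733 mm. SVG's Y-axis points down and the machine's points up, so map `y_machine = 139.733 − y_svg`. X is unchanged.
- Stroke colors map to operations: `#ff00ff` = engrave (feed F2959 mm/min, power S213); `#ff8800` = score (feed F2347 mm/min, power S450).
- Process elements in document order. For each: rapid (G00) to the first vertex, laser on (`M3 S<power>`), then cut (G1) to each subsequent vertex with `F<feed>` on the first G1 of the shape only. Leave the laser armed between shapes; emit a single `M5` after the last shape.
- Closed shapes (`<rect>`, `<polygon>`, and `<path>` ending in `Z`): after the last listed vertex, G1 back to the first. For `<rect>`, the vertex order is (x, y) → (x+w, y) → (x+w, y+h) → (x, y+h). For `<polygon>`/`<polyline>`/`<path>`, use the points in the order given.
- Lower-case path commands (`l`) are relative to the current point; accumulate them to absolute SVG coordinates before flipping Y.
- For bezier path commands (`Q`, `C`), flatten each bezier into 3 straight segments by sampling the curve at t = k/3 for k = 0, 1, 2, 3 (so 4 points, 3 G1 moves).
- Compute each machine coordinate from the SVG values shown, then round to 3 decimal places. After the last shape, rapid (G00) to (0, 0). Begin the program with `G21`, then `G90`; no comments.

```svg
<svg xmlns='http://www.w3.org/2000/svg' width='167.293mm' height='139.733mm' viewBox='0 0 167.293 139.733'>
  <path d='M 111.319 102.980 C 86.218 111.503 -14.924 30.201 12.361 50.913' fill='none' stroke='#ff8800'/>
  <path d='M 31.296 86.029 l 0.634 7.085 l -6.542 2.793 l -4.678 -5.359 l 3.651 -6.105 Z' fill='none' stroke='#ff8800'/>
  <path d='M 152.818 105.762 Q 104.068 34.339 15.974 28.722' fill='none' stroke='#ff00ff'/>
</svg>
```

G21
G90
G00 X111.319 Y36.753
M3 S450
G1 X68.444 Y51.067 F2347
G1 X20.312 Y82.632
G1 X12.361 Y88.820
G00 X31.296 Y53.704
M3 S450
G1 X31.930 Y46.619 F2347
G1 X25.388 Y43.826
G1 X20.710 Y49.185
G1 X24.361 Y55.290
G1 X31.296 Y53.704
G00 X152.818 Y33.971
M3 S213
G1 X115.946 Y74.275 F2959
G1 X70.332 Y99.955
G1 X15.974 Y111.011
M5
G00 X0.000 Y0.000

viewBox `0 0 167.293 139.733` with mm width/height → 1 unit = 1 mm. Flip: y_m = 139.733 − y_svg.

**Shape 1** — `<path>` cubic bezier, stroke `#ff8800` → score (S450, F2347). Control points (SVG): P0=(111.319,102.980), P1=(86.218,111.503), P2=(-14.924,30.201), P3=(12.361,50.913); sampled at t=k/3. Machine vertices: (111.319,36.753) → (68.444,51.067) → (20.312,82.632) → (12.361,88.820). Open path.

**Shape 2** — `<path>` regular polygon, stroke `#ff8800` → score (S450, F2347). Machine vertices: (31.296,53.704) → (31.930,46.619) → (25.388,43.826) → (20.710,49.185) → (24.361,55.290) → (31.296,53.704). Closed: final G1 returns to the first vertex.

**Shape 3** — `<path>` quadratic bezier, stroke `#ff00ff` → engrave (S213, F2959). Control points (SVG): P0=(152.818,105.762), P1=(104.068,34.339), P2=(15.974,28.722); sampled at t=k/3. Machine vertices: (152.818,33.971) → (115.946,74.275) → (70.332,99.955) → (15.974,111.011). Open path.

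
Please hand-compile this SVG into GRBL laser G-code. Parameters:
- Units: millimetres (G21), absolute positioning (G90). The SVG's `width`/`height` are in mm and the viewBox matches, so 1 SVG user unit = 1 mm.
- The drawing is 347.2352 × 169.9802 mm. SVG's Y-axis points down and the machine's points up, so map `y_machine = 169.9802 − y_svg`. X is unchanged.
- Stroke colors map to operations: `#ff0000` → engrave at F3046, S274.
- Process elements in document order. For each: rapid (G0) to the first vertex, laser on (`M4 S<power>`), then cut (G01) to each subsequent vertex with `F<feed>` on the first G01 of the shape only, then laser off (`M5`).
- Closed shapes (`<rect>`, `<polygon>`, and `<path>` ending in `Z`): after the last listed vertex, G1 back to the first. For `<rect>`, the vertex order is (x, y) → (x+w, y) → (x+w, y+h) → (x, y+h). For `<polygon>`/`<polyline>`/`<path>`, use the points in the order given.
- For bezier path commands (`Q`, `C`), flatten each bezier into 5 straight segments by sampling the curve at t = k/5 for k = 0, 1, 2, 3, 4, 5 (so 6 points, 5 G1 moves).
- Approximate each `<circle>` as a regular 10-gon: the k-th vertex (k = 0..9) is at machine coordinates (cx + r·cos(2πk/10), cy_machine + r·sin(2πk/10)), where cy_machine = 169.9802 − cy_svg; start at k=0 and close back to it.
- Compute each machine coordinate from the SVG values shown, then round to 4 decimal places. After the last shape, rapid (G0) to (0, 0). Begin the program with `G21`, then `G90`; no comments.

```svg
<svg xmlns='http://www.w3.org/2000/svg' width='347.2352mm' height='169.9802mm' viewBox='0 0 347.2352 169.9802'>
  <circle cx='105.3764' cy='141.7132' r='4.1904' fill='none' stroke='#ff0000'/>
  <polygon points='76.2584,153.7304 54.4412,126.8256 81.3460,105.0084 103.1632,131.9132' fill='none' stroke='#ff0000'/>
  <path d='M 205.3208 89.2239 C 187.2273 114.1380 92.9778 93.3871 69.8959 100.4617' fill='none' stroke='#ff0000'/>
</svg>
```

G21
G90
G0 X109.5668 Y28.2670
M4 S274
G01 X108.7665 Y30.7301 F3046
G01 X106.6713 Y32.2523
G01 X104.0815 Y32.2523
G01 X101.9863 Y30.7301
G01 X101.1860 Y28.2670
G01 X101.9863 Y25.8039
G01 X104.0815 Y24.2817
G01 X106.6713 Y24.2817
G01 X108.7665 Y25.8039
G01 X109.5668 Y28.2670
M5
G0 X76.2584 Y16.2498
M4 S274
G01 X54.4412 Y43.1546 F3046
G01 X81.3460 Y64.9718
G01 X103.1632 Y38.0670
G01 X76.2584 Y16.2498
M5
G0 X205.3208 Y80.7563
M4 S274
G01 X186.5046 Y70.6997 F3046
G01 X156.4824 Y68.0752
G01 X122.3259 Y69.3552
G01 X91.1066 Y71.0121
G01 X69.8959 Y69.5185
M5
G0 X0.0000 Y0.0000

Since the viewBox matches the mm dimensions, user units are millimetres directly. The only transform is the Y-flip y_m = 169.9802 − y_svg.

Shape 1 is a circle drawn with `<circle>`. Its stroke #ff0000 means engrave at S274, F3046. After flipping Y the toolpath is (109.5668,28.2670) → (108.7665,30.7301) → (106.6713,32.2523) → (104.0815,32.2523) → (101.9863,30.7301) → (101.1860,28.2670) → (101.9863,25.8039) → (104.0815,24.2817) → (106.6713,24.2817) → (108.7665,25.8039) → (109.5668,28.2670), returning to the start.

Shape 2 is a regular polygon drawn with `<polygon>`. Its stroke #ff0000 means engrave at S274, F3046. After flipping Y the toolpath is (76.2584,16.2498) → (54.4412,43.1546) → (81.3460,64.9718) → (103.1632,38.0670) → (76.2584,16.2498), returning to the start.

Shape 3 is a cubic bezier drawn with `<path>`. Its stroke #ff0000 means engrave at S274, F3046. After flipping Y the toolpath is (205.3208,80.7563) → (186.5046,70.6997) → (156.4824,68.0752) → (122.3259,69.3552) → (91.1066,71.0121) → (69.8959,69.5185).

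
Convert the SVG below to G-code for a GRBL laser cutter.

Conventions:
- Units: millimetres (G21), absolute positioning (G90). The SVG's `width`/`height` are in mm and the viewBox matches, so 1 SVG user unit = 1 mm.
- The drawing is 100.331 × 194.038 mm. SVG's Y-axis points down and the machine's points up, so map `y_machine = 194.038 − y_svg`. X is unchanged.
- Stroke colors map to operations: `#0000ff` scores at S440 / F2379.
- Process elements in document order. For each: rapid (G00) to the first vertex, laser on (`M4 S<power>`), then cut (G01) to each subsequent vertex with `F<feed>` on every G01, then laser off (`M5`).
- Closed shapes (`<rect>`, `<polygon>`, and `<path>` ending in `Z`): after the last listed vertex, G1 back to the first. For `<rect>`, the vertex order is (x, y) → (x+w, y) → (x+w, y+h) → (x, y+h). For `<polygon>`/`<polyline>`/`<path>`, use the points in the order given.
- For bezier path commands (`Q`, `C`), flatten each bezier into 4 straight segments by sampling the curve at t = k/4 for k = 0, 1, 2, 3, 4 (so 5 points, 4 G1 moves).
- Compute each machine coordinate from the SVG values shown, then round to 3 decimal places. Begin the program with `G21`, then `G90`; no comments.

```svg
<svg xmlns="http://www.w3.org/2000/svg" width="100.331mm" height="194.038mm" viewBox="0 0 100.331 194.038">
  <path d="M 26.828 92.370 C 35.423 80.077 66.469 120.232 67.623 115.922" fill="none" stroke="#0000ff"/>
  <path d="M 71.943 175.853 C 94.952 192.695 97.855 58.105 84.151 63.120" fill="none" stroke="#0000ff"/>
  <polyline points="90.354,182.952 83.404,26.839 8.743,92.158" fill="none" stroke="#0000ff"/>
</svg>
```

G21
G90
G00 X26.828 Y101.668
M4 S440
G01 X36.666 Y102.568 F2379
G01 X50.016 Y92.886 F2379
G01 X61.971 Y81.706 F2379
G01 X67.623 Y78.116 F2379
M5
G00 X71.943 Y18.185
M4 S440
G01 X85.485 Y29.400 F2379
G01 X91.814 Y70.116 F2379
G01 X91.261 Y113.051 F2379
G01 X84.151 Y130.918 F2379
M5
G00 X90.354 Y11.086
M4 S440
G01 X83.404 Y167.199 F2379
G01 X8.743 Y101.880 F2379
M5

1 u = 1 mm; y_m = 194.038 − y.

[1] `<path>` cubic bezier, #0000ff→score S440 F2379: (26.828,101.668) → (36.666,102.568) → (50.016,92.886) → (61.971,81.706) → (67.623,78.116)

[2] `<path>` cubic bezier, #0000ff→score S440 F2379: (71.943,18.185) → (85.485,29.400) → (91.814,70.116) → (91.261,113.051) → (84.151,130.918)

[3] `<polyline>` open polyline, #0000ff→score S440 F2379: (90.354,11.086) → (83.404,167.199) → (8.743,101.880)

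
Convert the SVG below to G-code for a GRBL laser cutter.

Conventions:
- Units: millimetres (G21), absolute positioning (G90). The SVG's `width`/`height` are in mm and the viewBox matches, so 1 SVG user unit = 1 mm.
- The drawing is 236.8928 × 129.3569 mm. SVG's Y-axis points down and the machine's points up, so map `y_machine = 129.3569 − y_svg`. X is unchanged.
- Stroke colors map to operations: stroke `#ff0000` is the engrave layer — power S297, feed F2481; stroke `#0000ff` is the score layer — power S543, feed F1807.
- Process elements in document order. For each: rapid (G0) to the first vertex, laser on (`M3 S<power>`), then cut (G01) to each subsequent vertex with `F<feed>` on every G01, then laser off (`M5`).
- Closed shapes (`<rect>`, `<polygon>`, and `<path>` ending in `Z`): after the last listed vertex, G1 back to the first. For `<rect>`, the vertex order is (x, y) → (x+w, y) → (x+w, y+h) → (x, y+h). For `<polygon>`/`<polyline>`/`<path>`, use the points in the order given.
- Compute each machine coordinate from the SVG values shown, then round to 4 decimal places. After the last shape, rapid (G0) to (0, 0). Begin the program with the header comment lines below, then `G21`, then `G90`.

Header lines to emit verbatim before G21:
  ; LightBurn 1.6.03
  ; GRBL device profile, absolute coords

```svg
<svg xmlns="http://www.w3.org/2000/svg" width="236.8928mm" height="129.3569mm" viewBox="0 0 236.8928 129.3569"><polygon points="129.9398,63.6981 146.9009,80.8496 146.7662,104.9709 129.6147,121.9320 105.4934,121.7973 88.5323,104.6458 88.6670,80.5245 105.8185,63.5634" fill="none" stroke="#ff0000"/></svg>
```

; LightBurn 1.6.03
; GRBL device profile, absolute coords
G21
G90
G0 X129.9398 Y65.6588
M3 S297
G01 X146.9009 Y48.5073 F2481
G01 X146.7662 Y24.3860 F2481
G01 X129.6147 Y7.4249 F2481
G01 X105.4934 Y7.5596 F2481
G01 X88.5323 Y24.7111 F2481
G01 X88.6670 Y48.8324 F2481
G01 X105.8185 Y65.7935 F2481
G01 X129.9398 Y65.6588 F2481
M5
G0 X0.0000 Y0.0000

1 u = 1 mm; y_m = 129.3569 − y.

[1] `<polygon>` regular polygon, #ff0000→engrave S297 F2481: (129.9398,65.6588) → (146.9009,48.5073) → (146.7662,24.3860) → (129.6147,7.4249) → (105.4934,7.5596) → (88.5323,24.7111) → (88.6670,48.8324) → (105.8185,65.7935) → (129.9398,65.6588) (closed)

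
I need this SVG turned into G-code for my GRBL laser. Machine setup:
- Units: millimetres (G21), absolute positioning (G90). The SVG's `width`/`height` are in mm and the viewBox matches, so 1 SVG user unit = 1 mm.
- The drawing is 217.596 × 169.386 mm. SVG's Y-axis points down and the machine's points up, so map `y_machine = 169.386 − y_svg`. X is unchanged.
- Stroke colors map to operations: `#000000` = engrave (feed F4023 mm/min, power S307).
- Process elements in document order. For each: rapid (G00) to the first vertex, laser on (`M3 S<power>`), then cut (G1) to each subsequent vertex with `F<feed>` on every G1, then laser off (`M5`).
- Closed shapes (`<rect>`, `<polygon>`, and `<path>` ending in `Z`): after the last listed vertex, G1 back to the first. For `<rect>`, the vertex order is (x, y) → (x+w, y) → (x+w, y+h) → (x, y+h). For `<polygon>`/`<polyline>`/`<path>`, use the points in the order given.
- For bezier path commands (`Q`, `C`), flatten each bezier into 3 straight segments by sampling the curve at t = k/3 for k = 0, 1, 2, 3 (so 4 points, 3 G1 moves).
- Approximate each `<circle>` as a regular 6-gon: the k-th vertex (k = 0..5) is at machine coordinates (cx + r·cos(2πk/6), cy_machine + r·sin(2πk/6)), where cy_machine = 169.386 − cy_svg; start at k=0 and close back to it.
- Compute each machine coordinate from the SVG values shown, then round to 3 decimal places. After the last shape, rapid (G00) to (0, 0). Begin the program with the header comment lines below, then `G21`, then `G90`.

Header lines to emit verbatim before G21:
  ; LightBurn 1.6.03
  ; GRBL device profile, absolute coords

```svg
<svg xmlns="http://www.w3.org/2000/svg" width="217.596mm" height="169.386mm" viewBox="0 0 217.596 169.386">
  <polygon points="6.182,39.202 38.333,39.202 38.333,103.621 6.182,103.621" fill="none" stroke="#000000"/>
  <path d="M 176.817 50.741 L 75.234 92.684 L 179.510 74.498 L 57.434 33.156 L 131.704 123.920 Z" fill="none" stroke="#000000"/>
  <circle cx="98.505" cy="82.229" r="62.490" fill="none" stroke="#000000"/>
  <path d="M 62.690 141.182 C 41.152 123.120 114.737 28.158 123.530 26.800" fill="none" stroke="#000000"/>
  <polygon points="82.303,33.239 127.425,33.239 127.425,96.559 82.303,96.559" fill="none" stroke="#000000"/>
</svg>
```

viewBox `0 0 217.596 169.386` with mm width/height → 1 unit = 1 mm. Flip: y_m = 169.386 − y_svg.

**Shape 1** — `<polygon>` rectangle, stroke `#000000` → engrave (S307, F4023). Machine vertices: (6.182,130.184) → (38.333,130.184) → (38.333,65.765) → (6.182,65.765) → (6.182,130.184). Closed: final G1 returns to the first vertex.

**Shape 2** — `<path>` closed polygon, stroke `#000000` → engrave (S307, F4023). Machine vertices: (176.817,118.645) → (75.234,76.702) → (179.510,94.888) → (57.434,136.230) → (131.704,45.466) → (176.817,118.645). Closed: final G1 returns to the first vertex.

**Shape 3** — `<circle>` circle, stroke `#000000` → engrave (S307, F4023). Machine vertices: (160.995,87.157) → (129.750,141.275) → (67.260,141.275) → (36.015,87.157) → (67.260,33.039) → (129.750,33.039) → (160.995,87.157). Closed: final G1 returns to the first vertex.

**Shape 4** — `<path>` cubic bezier, stroke `#000000` → engrave (S307, F4023). Control points (SVG): P0=(62.690,141.182), P1=(41.152,123.120), P2=(114.737,28.158), P3=(123.530,26.800); sampled at t=k/3. Machine vertices: (62.690,28.204) → (66.937,65.584) → (99.062,116.342) → (123.530,142.586). Open path.

**Shape 5** — `<polygon>` rectangle, stroke `#000000` → engrave (S307, F4023). Machine vertices: (82.303,136.147) → (127.425,136.147) → (127.425,72.827) → (82.303,72.827) → (82.303,136.147). Closed: final G1 returns to the first vertex.

; LightBurn 1.6.03
; GRBL device profile, absolute coords
G21
G90
G00 X6.182 Y130.184
M3 S307
G1 X38.333 Y130.184 F4023
G1 X38.333 Y65.765 F4023
G1 X6.182 Y65.765 F4023
G1 X6.182 Y130.184 F4023
M5
G00 X176.817 Y118.645
M3 S307
G1 X75.234 Y76.702 F4023
G1 X179.510 Y94.888 F4023
G1 X57.434 Y136.230 F4023
G1 X131.704 Y45.466 F4023
G1 X176.817 Y118.645 F4023
M5
G00 X160.995 Y87.157
M3 S307
G1 X129.750 Y141.275 F4023
G1 X67.260 Y141.275 F4023
G1 X36.015 Y87.157 F4023
G1 X67.260 Y33.039 F4023
G1 X129.750 Y33.039 F4023
G1 X160.995 Y87.157 F4023
M5
G00 X62.690 Y28.204
M3 S307
G1 X66.937 Y65.584 F4023
G1 X99.062 Y116.342 F4023
G1 X123.530 Y142.586 F4023
M5
G00 X82.303 Y136.147
M3 S307
G1 X127.425 Y136.147 F4023
G1 X127.425 Y72.827 F4023
G1 X82.303 Y72.827 F4023
G1 X82.303 Y136.147 F4023
M5
G00 X0.000 Y0.000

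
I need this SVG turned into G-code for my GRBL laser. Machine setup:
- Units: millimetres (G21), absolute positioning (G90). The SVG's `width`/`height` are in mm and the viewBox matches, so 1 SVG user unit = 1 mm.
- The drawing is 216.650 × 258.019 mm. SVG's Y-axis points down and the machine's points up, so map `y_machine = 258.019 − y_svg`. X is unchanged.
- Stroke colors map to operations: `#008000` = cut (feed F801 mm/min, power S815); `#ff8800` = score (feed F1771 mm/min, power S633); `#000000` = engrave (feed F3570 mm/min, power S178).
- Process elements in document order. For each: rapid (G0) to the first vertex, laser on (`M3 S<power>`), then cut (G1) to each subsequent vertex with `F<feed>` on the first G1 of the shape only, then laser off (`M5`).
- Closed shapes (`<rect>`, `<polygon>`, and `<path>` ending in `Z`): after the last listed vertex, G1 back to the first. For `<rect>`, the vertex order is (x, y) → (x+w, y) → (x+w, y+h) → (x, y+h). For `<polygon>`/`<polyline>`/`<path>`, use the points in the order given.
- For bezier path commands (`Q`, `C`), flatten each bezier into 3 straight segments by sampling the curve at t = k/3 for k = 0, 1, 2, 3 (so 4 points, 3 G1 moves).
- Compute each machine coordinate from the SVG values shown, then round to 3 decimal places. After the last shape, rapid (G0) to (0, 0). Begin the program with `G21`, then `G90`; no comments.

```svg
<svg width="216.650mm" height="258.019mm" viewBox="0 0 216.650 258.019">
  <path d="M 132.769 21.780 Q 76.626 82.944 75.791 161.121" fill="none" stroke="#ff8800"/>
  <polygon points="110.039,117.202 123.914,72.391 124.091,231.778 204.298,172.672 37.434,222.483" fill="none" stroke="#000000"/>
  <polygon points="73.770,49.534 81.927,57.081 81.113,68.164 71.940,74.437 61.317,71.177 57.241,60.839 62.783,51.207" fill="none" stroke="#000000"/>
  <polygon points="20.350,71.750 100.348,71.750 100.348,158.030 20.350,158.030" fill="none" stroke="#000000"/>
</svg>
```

G21
G90
G0 X132.769 Y236.239
M3 S633
G1 X101.486 Y193.573 F1771
G1 X82.493 Y147.126
G1 X75.791 Y96.898
M5
G0 X110.039 Y140.817
M3 S178
G1 X123.914 Y185.628 F3570
G1 X124.091 Y26.241
G1 X204.298 Y85.347
G1 X37.434 Y35.536
G1 X110.039 Y140.817
M5
G0 X73.770 Y208.485
M3 S178
G1 X81.927 Y200.938 F3570
G1 X81.113 Y189.855
G1 X71.940 Y183.582
G1 X61.317 Y186.842
G1 X57.241 Y197.180
G1 X62.783 Y206.812
G1 X73.770 Y208.485
M5
G0 X20.350 Y186.269
M3 S178
G1 X100.348 Y186.269 F3570
G1 X100.348 Y99.989
G1 X20.350 Y99.989
G1 X20.350 Y186.269
M5
G0 X0.000 Y0.000

viewBox `0 0 216.650 258.019` with mm width/height → 1 unit = 1 mm. Flip: y_m = 258.019 − y_svg.

**Shape 1** — `<path>` quadratic bezier, stroke `#ff8800` → score (S633, F1771). Control points (SVG): P0=(132.769,21.780), P1=(76.626,82.944), P2=(75.791,161.121); sampled at t=k/3. Machine vertices: (132.769,236.239) → (101.486,193.573) → (82.493,147.126) → (75.791,96.898). Open path.

**Shape 2** — `<polygon>` closed polygon, stroke `#000000` → engrave (S178, F3570). Machine vertices: (110.039,140.817) → (123.914,185.628) → (124.091,26.241) → (204.298,85.347) → (37.434,35.536) → (110.039,140.817). Closed: final G1 returns to the first vertex.

**Shape 3** — `<polygon>` regular polygon, stroke `#000000` → engrave (S178, F3570). Machine vertices: (73.770,208.485) → (81.927,200.938) → (81.113,189.855) → (71.940,183.582) → (61.317,186.842) → (57.241,197.180) → (62.783,206.812) → (73.770,208.485). Closed: final G1 returns to the first vertex.

**Shape 4** — `<polygon>` rectangle, stroke `#000000` → engrave (S178, F3570). Machine vertices: (20.350,186.269) → (100.348,186.269) → (100.348,99.989) → (20.350,99.989) → (20.350,186.269). Closed: final G1 returns to the first vertex.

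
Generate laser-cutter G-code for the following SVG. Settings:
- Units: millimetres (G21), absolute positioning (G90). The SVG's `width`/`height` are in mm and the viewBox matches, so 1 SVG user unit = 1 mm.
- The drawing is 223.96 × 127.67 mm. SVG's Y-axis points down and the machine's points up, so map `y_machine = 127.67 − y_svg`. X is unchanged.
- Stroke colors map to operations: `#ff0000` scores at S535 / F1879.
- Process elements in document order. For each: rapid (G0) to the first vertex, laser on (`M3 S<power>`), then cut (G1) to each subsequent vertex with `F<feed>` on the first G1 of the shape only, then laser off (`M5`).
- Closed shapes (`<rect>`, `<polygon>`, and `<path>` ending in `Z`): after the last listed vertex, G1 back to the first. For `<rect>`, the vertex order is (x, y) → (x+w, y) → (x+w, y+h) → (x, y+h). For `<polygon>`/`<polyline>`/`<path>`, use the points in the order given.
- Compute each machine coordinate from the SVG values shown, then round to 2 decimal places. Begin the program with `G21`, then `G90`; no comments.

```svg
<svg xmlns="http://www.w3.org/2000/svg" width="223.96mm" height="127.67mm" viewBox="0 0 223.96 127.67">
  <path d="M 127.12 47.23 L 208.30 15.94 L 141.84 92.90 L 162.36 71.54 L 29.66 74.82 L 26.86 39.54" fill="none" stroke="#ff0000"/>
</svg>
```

viewBox `0 0 223.96 127.67` with mm width/height → 1 unit = 1 mm. Flip: y_m = 127.67 − y_svg.

**Shape 1** — `<path>` open polyline, stroke `#ff0000` → score (S535, F1879). Machine vertices: (127.12,80.44) → (208.30,111.73) → (141.84,34.77) → (162.36,56.13) → (29.66,52.85) → (26.86,88.13). Open path.

G21
G90
G0 X127.12 Y80.44
M3 S535
G1 X208.30 Y111.73 F1879
G1 X141.84 Y34.77
G1 X162.36 Y56.13
G1 X29.66 Y52.85
G1 X26.86 Y88.13
M5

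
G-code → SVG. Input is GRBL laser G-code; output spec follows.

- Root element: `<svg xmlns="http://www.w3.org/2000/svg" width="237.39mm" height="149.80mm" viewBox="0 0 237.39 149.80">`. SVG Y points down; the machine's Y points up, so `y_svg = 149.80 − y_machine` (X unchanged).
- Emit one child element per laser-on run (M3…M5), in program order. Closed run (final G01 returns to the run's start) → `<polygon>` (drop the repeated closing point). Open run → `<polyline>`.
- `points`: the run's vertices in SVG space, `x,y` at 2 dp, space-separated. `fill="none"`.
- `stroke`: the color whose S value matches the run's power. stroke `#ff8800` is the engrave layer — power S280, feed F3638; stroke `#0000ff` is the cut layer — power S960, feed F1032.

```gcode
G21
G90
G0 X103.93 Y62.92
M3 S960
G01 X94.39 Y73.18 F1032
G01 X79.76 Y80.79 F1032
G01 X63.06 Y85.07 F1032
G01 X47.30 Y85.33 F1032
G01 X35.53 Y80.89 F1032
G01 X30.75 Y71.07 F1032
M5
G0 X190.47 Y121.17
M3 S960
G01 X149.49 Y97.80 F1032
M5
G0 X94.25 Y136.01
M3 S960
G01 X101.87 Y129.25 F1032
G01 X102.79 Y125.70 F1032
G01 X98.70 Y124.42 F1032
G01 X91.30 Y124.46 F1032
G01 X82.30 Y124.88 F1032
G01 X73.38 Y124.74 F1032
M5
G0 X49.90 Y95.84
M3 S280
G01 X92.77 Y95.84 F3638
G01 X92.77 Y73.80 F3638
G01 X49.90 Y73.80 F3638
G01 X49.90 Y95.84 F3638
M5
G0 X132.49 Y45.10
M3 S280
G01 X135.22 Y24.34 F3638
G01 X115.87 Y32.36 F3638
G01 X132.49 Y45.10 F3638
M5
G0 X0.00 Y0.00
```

Machine Y-up, SVG Y-down with viewBox height 149.80, so y_svg = 149.80 − y_machine; X carries over.

Run 1: S960 ⇒ cut layer `#0000ff`. The run is open, so emit a `<polyline>` with points (Y-flipped): 103.93,86.88 94.39,76.62 79.76,69.01 63.06,64.73 47.30,64.47 35.53,68.91 30.75,78.73.

Run 2: S960 ⇒ cut layer `#0000ff`. The run is open, so emit a `<polyline>` with points (Y-flipped): 190.47,28.63 149.49,52.00.

Run 3: the run's S960 means `#0000ff` (cut). The run is open, so emit a `<polyline>` with points (Y-flipped): 94.25,13.79 101.87,20.55 102.79,24.10 98.70,25.38 91.30,25.34 82.30,24.92 73.38,25.06.

Run 4: power S280 maps to stroke `#ff8800` (engrave). The run returns to its start, so emit a `<polygon>` with points (Y-flipped): 49.90,53.96 92.77,53.96 92.77,76.00 49.90,76.00.

Run 5: S280 ⇒ engrave layer `#ff8800`. The run returns to its start, so emit a `<polygon>` with points (Y-flipped): 132.49,104.70 135.22,125.46 115.87,117.44.

<svg xmlns="http://www.w3.org/2000/svg" width="237.39mm" height="149.80mm" viewBox="0 0 237.39 149.80">
  <polyline points="103.93,86.88 94.39,76.62 79.76,69.01 63.06,64.73 47.30,64.47 35.53,68.91 30.75,78.73" fill="none" stroke="#0000ff"/>
  <polyline points="190.47,28.63 149.49,52.00" fill="none" stroke="#0000ff"/>
  <polyline points="94.25,13.79 101.87,20.55 102.79,24.10 98.70,25.38 91.30,25.34 82.30,24.92 73.38,25.06" fill="none" stroke="#0000ff"/>
  <polygon points="49.90,53.96 92.77,53.96 92.77,76.00 49.90,76.00" fill="none" stroke="#ff8800"/>
  <polygon points="132.49,104.70 135.22,125.46 115.87,117.44" fill="none" stroke="#ff8800"/>
</svg>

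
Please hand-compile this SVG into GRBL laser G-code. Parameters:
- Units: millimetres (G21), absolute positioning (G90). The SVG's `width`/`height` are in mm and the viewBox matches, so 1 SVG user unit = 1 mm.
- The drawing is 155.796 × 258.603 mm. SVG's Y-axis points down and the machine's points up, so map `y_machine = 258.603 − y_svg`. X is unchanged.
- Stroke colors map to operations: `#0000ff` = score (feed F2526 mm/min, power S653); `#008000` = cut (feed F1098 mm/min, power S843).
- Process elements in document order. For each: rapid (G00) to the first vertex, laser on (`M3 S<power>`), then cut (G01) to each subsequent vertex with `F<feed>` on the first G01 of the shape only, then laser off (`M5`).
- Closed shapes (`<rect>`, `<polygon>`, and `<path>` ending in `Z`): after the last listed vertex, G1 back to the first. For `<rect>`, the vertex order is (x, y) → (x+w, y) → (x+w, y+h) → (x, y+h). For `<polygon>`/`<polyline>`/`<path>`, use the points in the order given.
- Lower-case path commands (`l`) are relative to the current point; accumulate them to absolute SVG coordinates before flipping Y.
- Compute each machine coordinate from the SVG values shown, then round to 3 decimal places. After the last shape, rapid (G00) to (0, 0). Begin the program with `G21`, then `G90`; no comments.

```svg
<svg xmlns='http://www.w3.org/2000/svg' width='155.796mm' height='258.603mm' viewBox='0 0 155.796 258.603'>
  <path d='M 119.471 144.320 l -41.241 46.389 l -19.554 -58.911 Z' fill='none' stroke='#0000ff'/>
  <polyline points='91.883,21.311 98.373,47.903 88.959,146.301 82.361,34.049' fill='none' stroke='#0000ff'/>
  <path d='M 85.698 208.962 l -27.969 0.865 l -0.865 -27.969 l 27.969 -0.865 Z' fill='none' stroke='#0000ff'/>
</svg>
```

G21
G90
G00 X119.471 Y114.283
M3 S653
G01 X78.230 Y67.894 F2526
G01 X58.676 Y126.805
G01 X119.471 Y114.283
M5
G00 X91.883 Y237.292
M3 S653
G01 X98.373 Y210.700 F2526
G01 X88.959 Y112.302
G01 X82.361 Y224.554
M5
G00 X85.698 Y49.641
M3 S653
G01 X57.729 Y48.776 F2526
G01 X56.864 Y76.745
G01 X84.833 Y77.610
G01 X85.698 Y49.641
M5
G00 X0.000 Y0.000

Since the viewBox matches the mm dimensions, user units are millimetres directly. The only transform is the Y-flip y_m = 258.603 − y_svg.

Shape 1 is a regular polygon drawn with `<path>`. Its stroke #0000ff means score at S653, F2526. After flipping Y the toolpath is (119.471,114.283) → (78.230,67.894) → (58.676,126.805) → (119.471,114.283), returning to the start.

Shape 2 is a open polyline drawn with `<polyline>`. Its stroke #0000ff means score at S653, F2526. After flipping Y the toolpath is (91.883,237.292) → (98.373,210.700) → (88.959,112.302) → (82.361,224.554).

Shape 3 is a regular polygon drawn with `<path>`. Its stroke #0000ff means score at S653, F2526. After flipping Y the toolpath is (85.698,49.641) → (57.729,48.776) → (56.864,76.745) → (84.833,77.610) → (85.698,49.641), returning to the start.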